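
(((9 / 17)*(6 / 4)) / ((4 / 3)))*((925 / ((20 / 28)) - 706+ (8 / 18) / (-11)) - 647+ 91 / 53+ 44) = -581949/79288 = -7.34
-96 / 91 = -1.05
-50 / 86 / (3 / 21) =-175/43 = -4.07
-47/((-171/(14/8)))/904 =329/618336 = 0.00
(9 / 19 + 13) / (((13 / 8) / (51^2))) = 21566.19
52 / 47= 1.11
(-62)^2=3844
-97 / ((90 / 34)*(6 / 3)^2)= -1649/180 = -9.16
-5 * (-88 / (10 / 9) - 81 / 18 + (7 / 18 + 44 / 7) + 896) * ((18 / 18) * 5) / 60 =-257977/756 = -341.24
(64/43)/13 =64/559 = 0.11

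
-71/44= -1.61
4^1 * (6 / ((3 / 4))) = 32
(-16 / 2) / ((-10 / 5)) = 4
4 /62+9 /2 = 4.56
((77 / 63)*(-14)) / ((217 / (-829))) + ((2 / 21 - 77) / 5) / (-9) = 393011/5859 = 67.08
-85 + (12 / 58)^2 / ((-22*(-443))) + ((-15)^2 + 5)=594238003/4098193 = 145.00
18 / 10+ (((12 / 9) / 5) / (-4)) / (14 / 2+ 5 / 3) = 233/130 = 1.79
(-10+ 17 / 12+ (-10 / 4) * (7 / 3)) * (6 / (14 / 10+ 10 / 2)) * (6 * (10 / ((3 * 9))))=-4325/144 = -30.03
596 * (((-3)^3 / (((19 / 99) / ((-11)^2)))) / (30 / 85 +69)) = -364113684/2489 = -146289.15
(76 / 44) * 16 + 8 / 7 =2216/77 = 28.78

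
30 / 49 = 0.61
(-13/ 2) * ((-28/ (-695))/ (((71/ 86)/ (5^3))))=-391300/9869 = -39.65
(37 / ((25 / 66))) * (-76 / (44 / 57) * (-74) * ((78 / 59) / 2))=693869436/1475 = 470419.96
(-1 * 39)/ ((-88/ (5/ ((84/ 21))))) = 195/352 = 0.55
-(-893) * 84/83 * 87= 6526044/83 = 78627.04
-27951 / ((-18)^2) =-9317/108 = -86.27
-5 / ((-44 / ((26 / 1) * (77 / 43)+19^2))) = 87625/1892 = 46.31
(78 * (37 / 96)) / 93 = 481/1488 = 0.32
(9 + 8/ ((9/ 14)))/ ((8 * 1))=193/72 = 2.68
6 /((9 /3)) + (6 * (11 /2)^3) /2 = 4009/8 = 501.12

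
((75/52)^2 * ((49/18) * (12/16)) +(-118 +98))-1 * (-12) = -3.75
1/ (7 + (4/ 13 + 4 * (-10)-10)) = -0.02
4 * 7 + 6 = 34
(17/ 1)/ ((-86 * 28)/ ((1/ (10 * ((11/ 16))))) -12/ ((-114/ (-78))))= -323/314701 = 0.00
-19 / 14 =-1.36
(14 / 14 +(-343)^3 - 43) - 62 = -40353711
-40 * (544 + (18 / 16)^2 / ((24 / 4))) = -348295/16 = -21768.44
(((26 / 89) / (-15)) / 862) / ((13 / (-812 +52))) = 152/115077 = 0.00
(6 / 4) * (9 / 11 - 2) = -39/22 = -1.77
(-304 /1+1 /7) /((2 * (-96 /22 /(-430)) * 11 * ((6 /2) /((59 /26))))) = -8993665/8736 = -1029.49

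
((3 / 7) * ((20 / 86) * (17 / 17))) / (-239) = -30/71939 = 0.00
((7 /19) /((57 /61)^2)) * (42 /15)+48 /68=9903046/5247135 = 1.89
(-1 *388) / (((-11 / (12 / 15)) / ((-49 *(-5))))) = 76048/11 = 6913.45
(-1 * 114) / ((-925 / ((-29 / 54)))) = -551/8325 = -0.07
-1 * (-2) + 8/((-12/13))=-20/3 = -6.67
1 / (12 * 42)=1/504 = 0.00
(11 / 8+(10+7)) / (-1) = -147/8 = -18.38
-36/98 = -18/49 = -0.37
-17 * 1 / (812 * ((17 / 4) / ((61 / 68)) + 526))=-1037/26288500 = 0.00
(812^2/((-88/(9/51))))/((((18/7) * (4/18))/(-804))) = 347886378/187 = 1860354.96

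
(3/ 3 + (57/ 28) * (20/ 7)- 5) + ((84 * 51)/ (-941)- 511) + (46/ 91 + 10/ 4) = -612281427/1198834 = -510.73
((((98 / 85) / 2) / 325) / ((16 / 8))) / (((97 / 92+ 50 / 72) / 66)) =0.03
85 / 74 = 1.15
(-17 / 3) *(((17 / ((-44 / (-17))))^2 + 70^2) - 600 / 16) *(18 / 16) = -484363371/15488 = -31273.46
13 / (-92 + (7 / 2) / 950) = -24700/174793 = -0.14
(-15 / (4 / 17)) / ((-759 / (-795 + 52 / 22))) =-741115/11132 = -66.58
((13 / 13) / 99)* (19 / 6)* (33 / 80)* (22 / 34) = 209/24480 = 0.01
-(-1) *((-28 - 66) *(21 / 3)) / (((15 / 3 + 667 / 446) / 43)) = -12619124/2897 = -4355.93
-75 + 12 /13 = -963/13 = -74.08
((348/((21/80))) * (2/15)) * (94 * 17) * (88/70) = 260998144/735 = 355099.52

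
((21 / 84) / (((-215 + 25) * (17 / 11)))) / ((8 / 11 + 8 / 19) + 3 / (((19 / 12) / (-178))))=121/47768640 = 0.00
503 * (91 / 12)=45773/12 = 3814.42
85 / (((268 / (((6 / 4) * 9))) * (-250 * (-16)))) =459/428800 = 0.00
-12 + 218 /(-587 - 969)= -9445/778 = -12.14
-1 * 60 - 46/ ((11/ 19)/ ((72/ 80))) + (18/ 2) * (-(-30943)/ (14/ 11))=168383373/770 = 218679.71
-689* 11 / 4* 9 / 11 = -6201/4 = -1550.25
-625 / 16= -39.06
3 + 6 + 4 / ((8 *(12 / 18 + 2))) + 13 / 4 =199/16 = 12.44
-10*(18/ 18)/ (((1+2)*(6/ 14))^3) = -3430/729 = -4.71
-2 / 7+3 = 19/7 = 2.71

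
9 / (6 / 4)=6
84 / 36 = 7/3 = 2.33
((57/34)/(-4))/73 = -57/9928 = -0.01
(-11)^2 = 121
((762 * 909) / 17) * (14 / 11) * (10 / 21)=4617720/187 = 24693.69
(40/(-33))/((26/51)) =-340/143 = -2.38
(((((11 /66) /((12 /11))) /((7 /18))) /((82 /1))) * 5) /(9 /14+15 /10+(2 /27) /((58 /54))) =1595/147272 = 0.01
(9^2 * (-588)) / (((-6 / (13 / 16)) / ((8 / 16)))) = 51597/16 = 3224.81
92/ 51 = 1.80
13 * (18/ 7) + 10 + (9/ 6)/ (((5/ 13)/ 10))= 577/7 = 82.43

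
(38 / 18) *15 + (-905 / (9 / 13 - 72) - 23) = 21.36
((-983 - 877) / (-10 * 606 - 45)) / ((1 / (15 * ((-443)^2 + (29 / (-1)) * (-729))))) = 993477.64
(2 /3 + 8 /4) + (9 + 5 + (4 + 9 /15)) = 319/15 = 21.27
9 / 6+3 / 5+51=531/10 = 53.10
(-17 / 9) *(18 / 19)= -34/19 = -1.79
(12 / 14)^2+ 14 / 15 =1226/735 = 1.67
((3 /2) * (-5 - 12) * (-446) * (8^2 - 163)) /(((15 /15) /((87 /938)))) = -97955649/938 = -104430.33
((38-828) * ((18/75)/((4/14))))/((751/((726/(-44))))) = 54747/3755 = 14.58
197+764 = 961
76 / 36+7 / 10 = 253/90 = 2.81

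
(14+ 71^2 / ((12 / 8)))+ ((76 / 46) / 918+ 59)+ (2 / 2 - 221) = 33926698/10557 = 3213.67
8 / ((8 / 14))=14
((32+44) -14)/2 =31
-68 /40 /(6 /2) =-17/30 = -0.57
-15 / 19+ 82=1543/19 = 81.21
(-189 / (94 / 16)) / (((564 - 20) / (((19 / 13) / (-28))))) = 513/166192 = 0.00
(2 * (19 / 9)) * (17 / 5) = 14.36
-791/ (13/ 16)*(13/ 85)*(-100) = 253120/17 = 14889.41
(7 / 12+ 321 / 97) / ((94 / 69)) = 104213/36472 = 2.86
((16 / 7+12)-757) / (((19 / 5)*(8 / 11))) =-268.75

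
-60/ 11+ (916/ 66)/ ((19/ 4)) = -1588/627 = -2.53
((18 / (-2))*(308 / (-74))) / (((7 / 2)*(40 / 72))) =3564/185 = 19.26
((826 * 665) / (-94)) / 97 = -60.24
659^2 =434281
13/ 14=0.93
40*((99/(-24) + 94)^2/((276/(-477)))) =-410983995/736 = -558402.17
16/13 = 1.23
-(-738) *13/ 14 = 4797/7 = 685.29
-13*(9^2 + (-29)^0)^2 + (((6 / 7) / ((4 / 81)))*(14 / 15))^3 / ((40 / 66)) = -80396.98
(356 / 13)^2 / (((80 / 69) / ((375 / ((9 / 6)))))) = 27327450/169 = 161700.89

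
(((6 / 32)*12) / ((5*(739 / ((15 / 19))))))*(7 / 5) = 189/280820 = 0.00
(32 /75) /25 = 0.02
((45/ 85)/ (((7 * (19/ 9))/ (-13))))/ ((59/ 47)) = -49491/133399 = -0.37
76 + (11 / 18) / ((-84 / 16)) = 14342/189 = 75.88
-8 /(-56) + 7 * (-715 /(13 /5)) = -13474/7 = -1924.86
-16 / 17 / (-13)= 0.07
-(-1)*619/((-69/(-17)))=10523/69 = 152.51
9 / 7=1.29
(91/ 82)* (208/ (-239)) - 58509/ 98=-574257163/960302 = -598.00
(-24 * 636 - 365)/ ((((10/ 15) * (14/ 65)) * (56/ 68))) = -51810135/392 = -132168.71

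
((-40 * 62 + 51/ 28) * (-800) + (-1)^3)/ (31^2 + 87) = 13877793/7336 = 1891.74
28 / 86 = 0.33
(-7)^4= 2401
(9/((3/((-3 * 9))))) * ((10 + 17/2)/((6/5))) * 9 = -44955/4 = -11238.75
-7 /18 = -0.39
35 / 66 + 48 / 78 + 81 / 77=13199/6006 = 2.20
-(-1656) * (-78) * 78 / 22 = -5037552/11 = -457959.27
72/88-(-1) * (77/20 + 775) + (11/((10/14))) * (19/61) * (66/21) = 10665459/13420 = 794.74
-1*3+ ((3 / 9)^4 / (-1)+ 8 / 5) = -572/405 = -1.41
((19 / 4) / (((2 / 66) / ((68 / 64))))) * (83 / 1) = 884697/64 = 13823.39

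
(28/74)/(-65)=-0.01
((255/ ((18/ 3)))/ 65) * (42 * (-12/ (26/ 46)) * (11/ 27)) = -120428/507 = -237.53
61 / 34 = 1.79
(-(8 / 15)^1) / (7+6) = -8/195 = -0.04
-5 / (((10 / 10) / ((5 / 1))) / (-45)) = 1125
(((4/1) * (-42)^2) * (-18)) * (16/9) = -225792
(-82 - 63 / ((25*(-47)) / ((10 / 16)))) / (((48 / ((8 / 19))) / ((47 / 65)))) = -154097/296400 = -0.52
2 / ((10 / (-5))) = -1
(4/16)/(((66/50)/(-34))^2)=180625/1089 = 165.86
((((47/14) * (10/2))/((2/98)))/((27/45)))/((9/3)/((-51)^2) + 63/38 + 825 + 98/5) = 225817375/139404253 = 1.62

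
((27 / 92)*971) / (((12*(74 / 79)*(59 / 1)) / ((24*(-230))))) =-10355715/4366 = -2371.90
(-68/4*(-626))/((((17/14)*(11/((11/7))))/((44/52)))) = 13772/13 = 1059.38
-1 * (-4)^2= -16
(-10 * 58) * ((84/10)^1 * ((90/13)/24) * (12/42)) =-5220/13 = -401.54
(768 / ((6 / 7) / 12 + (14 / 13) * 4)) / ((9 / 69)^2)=24647168/2391 = 10308.31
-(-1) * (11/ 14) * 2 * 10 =110/7 = 15.71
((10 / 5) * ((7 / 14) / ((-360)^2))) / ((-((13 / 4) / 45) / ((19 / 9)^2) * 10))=-361/7581600 = 0.00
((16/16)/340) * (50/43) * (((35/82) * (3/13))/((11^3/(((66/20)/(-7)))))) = -45/377155064 = 0.00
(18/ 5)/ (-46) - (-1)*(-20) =-2309/115 = -20.08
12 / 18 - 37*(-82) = 9104/3 = 3034.67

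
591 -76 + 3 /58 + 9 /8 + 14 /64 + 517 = 958991/928 = 1033.40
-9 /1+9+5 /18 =5/18 = 0.28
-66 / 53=-1.25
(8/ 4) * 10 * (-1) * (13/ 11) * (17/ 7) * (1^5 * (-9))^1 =39780/77 = 516.62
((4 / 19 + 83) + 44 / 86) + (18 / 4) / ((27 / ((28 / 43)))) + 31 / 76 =825875/9804 = 84.24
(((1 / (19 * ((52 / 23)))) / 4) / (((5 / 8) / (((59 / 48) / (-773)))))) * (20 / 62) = -1357/284105328 = 0.00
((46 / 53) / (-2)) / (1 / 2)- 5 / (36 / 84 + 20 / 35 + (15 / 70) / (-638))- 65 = -33538119/473237 = -70.87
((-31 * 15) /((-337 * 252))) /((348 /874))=67735/4925592 = 0.01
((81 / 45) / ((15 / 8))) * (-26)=-624/25 = -24.96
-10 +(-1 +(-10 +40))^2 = 831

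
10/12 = 5/6 = 0.83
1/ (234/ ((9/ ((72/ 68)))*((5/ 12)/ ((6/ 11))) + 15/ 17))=18055/572832 = 0.03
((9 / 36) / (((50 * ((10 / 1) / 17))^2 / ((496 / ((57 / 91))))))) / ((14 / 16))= 232934/890625 = 0.26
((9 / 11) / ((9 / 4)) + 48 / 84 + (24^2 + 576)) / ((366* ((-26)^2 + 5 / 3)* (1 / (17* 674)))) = 508597704/9549001 = 53.26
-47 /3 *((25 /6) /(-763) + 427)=-91874707/13734 = -6689.58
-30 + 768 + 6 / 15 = 3692/5 = 738.40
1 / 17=0.06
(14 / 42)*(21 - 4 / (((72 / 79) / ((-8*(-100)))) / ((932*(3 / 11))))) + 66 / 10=-147249268/495 = -297473.27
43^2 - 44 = 1805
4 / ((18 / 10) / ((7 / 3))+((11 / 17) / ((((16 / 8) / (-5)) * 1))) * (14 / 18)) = -42840/5213 = -8.22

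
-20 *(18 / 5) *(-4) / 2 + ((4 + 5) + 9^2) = 234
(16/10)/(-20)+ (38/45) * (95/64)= 8449/7200 = 1.17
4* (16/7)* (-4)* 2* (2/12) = -256/21 = -12.19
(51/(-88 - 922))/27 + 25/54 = 6287/13635 = 0.46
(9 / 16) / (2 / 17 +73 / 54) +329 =3554699/10792 = 329.38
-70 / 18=-35/9 = -3.89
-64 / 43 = -1.49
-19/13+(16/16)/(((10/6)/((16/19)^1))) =-0.96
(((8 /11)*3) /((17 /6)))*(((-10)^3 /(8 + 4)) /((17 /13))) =-156000/3179 = -49.07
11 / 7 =1.57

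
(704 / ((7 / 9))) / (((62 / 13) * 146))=20592/15841 = 1.30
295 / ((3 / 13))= 3835/3 = 1278.33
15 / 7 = 2.14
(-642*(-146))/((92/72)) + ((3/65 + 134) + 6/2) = 109871324/1495 = 73492.52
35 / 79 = 0.44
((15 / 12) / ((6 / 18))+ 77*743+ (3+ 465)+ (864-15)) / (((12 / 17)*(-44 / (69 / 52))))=-91543657/36608 = -2500.65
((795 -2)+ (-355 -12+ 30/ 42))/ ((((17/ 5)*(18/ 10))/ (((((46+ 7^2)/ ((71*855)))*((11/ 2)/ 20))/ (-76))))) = -164285/416096352 = 0.00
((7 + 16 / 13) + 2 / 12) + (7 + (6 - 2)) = 1513/78 = 19.40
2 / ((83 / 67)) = 134/83 = 1.61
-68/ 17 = -4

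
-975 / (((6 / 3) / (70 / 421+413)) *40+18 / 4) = -339188850/1632847 = -207.73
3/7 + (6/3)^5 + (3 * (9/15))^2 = 35.67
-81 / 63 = -9/7 = -1.29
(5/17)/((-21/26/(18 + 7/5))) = -2522/357 = -7.06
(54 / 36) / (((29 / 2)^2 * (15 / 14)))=28/4205 = 0.01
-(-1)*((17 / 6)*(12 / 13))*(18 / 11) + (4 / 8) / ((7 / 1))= 4.35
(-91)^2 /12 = 8281/12 = 690.08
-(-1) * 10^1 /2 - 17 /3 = -2/3 = -0.67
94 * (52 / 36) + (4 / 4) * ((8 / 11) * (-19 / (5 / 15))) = 9338/99 = 94.32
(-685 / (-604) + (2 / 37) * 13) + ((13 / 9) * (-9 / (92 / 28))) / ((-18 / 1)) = 9513977/4626036 = 2.06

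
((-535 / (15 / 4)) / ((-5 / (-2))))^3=-627222016/3375 = -185843.56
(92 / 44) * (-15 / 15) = -23/11 = -2.09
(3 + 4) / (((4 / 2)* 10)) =7/20 = 0.35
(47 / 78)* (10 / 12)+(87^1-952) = -404585/468 = -864.50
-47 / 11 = -4.27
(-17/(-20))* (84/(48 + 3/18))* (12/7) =2.54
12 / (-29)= -12/29 = -0.41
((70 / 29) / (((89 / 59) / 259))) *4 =4278680/2581 = 1657.76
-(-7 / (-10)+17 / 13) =-2.01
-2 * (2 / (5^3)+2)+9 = 621/125 = 4.97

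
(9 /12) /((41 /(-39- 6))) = -135/164 = -0.82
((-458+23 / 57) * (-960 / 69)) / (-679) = -9.38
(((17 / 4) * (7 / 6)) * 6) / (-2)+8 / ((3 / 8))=155/24 = 6.46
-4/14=-2/7 = -0.29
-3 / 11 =-0.27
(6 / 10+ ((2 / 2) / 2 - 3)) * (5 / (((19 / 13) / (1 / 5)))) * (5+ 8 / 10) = -377/50 = -7.54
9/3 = 3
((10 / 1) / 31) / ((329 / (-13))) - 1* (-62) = 61.99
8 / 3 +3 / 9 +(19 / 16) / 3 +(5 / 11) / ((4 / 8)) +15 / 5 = 3857/528 = 7.30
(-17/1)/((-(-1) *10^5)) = -17/100000 = 0.00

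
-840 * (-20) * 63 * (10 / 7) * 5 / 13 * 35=264600000/13 = 20353846.15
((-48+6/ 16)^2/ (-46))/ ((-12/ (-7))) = -338709/11776 = -28.76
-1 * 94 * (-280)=26320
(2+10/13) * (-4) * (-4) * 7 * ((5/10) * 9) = 18144/13 = 1395.69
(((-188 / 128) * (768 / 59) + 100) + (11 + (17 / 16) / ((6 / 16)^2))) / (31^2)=52801/510291 = 0.10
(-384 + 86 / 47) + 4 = -17774/47 = -378.17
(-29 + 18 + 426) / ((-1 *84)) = -415/84 = -4.94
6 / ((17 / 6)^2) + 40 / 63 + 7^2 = 917311/18207 = 50.38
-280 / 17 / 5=-56/17 = -3.29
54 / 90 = 0.60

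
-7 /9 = -0.78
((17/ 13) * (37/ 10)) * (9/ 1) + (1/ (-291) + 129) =6527291/37830 = 172.54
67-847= -780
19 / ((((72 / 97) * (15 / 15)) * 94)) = 0.27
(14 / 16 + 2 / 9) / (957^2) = 79/65941128 = 0.00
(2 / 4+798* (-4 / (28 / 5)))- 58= -1255/2 = -627.50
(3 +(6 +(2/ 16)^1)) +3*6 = 217/8 = 27.12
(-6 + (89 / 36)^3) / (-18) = -425033/839808 = -0.51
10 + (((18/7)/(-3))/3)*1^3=68/7 = 9.71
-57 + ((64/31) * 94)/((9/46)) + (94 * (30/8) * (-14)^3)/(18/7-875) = 112321481/54963 = 2043.58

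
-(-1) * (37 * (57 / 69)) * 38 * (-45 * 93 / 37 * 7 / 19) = -1113210/23 = -48400.43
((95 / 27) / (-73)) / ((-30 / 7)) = 133/11826 = 0.01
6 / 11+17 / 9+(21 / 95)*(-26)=-31159/9405 = -3.31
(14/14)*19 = 19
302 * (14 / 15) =4228/15 = 281.87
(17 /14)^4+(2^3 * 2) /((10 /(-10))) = -531135/38416 = -13.83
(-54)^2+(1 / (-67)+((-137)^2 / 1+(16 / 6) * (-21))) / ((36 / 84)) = 9362506/201 = 46579.63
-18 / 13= -1.38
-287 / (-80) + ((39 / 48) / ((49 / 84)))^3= 690359/109760 = 6.29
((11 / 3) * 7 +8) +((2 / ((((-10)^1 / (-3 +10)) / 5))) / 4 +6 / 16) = 775/24 = 32.29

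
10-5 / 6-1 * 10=-5/6 = -0.83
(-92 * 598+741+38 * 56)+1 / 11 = -573616/11 = -52146.91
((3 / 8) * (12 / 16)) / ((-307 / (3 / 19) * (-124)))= 27/23145344 = 0.00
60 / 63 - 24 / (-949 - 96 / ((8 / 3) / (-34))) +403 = 2332321/5775 = 403.87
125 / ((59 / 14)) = 1750/59 = 29.66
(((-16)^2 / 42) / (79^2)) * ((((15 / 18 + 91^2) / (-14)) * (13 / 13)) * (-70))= 201280/4977 = 40.44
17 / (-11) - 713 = -7860/11 = -714.55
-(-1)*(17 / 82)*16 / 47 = 136/1927 = 0.07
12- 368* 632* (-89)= 20699276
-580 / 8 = -145/2 = -72.50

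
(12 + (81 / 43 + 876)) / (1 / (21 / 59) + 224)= 803565/204809 = 3.92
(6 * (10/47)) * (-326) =-19560/47 = -416.17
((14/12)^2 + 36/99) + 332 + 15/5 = 133343/396 = 336.72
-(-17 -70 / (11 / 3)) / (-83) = -397/913 = -0.43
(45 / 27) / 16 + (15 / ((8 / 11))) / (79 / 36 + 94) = 52955/166224 = 0.32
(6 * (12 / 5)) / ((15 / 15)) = 72/5 = 14.40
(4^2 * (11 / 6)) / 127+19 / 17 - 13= -75466/6477 = -11.65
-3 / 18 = -1/6 = -0.17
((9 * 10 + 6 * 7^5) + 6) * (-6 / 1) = -605628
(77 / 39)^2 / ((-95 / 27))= -17787/16055 = -1.11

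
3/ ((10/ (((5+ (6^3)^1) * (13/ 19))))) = 8619/190 = 45.36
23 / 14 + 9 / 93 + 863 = 375297/434 = 864.74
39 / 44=0.89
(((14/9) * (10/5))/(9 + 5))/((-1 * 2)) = -1/9 = -0.11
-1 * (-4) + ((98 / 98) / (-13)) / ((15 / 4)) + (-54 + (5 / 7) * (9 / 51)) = -1157801/23205 = -49.89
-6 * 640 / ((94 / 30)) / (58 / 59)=-1246.66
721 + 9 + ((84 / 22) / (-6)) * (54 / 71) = 569752/781 = 729.52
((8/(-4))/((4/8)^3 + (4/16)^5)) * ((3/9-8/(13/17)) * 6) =1617920/1677 = 964.77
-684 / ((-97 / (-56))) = -38304/97 = -394.89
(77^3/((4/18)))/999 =456533/222 = 2056.45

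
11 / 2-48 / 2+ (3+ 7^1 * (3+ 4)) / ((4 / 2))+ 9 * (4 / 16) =39/4 = 9.75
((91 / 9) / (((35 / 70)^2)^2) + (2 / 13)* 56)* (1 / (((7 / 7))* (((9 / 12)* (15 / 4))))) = 318976/5265 = 60.58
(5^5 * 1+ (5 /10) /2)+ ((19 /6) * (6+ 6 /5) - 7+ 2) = 62861/20 = 3143.05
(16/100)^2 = 16/625 = 0.03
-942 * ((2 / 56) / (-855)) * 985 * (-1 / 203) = -30929/161994 = -0.19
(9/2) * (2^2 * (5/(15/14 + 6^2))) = 420/173 = 2.43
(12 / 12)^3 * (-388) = -388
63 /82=0.77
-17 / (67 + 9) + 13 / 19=35/76 = 0.46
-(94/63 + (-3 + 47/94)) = 127/126 = 1.01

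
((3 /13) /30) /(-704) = -1/91520 = 0.00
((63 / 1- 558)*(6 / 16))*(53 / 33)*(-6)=7155/4 = 1788.75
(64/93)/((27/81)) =64/31 = 2.06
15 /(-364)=-15/364 = -0.04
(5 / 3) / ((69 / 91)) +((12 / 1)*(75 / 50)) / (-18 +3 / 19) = 27817/23391 = 1.19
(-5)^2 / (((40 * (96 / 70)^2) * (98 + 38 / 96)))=6125/1813632 = 0.00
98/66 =49/33 = 1.48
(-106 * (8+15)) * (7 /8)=-8533/4 = -2133.25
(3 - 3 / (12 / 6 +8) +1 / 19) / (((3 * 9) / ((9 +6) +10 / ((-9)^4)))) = 1.53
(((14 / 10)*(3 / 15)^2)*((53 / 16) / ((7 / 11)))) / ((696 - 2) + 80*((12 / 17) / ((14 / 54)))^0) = 583/1548000 = 0.00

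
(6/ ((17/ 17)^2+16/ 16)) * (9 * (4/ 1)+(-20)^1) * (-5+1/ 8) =-234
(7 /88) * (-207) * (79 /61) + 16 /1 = -28583/5368 = -5.32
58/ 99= 0.59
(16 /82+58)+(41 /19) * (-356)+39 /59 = -32602637/45961 = -709.35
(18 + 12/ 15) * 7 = 658/5 = 131.60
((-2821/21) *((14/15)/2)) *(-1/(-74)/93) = -91/9990 = -0.01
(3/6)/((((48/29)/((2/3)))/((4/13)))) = 29/468 = 0.06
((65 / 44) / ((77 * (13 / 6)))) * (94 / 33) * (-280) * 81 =-761400/1331 = -572.05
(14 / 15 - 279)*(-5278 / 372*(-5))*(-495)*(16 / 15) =968639672/93 = 10415480.34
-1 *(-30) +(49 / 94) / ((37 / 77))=108113/3478 = 31.08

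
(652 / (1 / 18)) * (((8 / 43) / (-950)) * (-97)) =4553568/20425 = 222.94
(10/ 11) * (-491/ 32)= -2455/176 = -13.95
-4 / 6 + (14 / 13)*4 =142/39 = 3.64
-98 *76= -7448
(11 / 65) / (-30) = -11/1950 = -0.01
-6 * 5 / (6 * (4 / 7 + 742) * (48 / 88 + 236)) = -385/13525196 = 0.00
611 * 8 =4888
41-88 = -47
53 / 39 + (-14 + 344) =12923/39 = 331.36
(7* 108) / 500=189/125 = 1.51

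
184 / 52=46/13 = 3.54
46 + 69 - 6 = 109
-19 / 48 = -0.40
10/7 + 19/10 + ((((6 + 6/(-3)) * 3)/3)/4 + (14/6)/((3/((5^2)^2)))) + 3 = 310867/630 = 493.44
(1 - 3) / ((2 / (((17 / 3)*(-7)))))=119/3 = 39.67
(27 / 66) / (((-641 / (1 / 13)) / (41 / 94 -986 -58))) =882855/17232644 = 0.05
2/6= 1/3 = 0.33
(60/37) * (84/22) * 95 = 239400/407 = 588.21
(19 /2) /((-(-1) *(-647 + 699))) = 19/104 = 0.18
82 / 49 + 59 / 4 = 16.42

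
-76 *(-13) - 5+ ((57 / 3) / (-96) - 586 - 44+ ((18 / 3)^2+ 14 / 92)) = 388.95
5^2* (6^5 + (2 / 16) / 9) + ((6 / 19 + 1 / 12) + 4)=265945693/1368 = 194404.75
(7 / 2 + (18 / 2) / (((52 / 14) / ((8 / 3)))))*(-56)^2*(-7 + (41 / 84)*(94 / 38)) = -134089480/741 = -180957.46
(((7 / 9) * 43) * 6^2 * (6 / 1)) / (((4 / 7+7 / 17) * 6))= 143276/117 = 1224.58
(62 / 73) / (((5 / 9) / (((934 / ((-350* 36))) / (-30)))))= 14477/3832500 = 0.00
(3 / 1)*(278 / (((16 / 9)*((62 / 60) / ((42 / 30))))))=78813/124 = 635.59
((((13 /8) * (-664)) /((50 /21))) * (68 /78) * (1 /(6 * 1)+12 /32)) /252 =-18343/21600 = -0.85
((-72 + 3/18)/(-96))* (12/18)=431/864 = 0.50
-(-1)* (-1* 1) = -1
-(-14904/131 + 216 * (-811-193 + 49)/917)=310608/917 = 338.72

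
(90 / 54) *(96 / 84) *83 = 3320/21 = 158.10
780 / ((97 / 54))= 42120/97 = 434.23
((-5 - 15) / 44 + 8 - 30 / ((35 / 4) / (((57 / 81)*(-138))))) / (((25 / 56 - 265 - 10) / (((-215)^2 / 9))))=-6369.74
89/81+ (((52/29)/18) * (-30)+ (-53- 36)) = -213500/2349 = -90.89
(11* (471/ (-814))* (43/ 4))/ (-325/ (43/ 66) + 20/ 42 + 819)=-18288459/85702952 = -0.21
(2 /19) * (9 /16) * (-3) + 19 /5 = 2753/760 = 3.62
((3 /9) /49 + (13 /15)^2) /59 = 0.01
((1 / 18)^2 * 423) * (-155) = -7285/36 = -202.36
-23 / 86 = -0.27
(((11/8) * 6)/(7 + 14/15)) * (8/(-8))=-495/476 = -1.04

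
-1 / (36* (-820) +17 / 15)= 15/442783 = 0.00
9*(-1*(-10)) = 90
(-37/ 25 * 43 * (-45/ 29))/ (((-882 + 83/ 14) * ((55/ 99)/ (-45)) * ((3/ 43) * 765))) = 25860114/151166125 = 0.17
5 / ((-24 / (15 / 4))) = -25/32 = -0.78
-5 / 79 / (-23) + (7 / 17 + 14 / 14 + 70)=2205923/30889 = 71.41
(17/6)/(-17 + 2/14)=-119/708 = -0.17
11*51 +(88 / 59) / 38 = 561.04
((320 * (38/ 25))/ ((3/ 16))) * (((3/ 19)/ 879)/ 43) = 2048/188985 = 0.01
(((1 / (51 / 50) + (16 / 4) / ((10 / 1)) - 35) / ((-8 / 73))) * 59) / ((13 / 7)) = 9746.13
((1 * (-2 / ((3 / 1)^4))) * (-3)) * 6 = 4/9 = 0.44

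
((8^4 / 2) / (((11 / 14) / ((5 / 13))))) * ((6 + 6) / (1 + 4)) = 344064/143 = 2406.04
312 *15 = 4680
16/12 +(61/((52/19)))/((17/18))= 33061/1326 = 24.93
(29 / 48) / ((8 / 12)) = 29/32 = 0.91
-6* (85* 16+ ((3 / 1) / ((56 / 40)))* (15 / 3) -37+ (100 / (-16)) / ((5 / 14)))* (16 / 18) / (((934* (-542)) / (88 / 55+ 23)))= 1511014/4429495 = 0.34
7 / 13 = 0.54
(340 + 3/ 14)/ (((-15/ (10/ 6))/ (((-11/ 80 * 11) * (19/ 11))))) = 995467/10080 = 98.76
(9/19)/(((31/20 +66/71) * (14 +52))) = 2130/735889 = 0.00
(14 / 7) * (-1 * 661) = -1322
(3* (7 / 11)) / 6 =7/22 = 0.32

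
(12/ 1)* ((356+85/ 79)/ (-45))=-37612/395 = -95.22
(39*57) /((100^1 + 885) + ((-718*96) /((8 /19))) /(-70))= 77805/116327 = 0.67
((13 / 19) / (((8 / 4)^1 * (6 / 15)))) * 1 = 65/76 = 0.86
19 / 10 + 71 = 729/10 = 72.90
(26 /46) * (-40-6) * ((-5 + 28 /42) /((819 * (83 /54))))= 52/581 = 0.09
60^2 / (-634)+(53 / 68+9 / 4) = -28549/10778 = -2.65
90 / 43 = 2.09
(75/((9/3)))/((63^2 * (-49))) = -25/194481 = 0.00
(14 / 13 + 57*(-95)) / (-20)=70381/260 = 270.70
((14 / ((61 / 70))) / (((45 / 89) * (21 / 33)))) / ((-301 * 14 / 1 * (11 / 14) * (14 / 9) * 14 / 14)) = -178/18361 = -0.01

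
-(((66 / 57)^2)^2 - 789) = 102589013/130321 = 787.20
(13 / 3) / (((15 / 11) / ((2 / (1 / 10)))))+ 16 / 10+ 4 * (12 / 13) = 40276/585 = 68.85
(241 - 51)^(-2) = 1/36100 = 0.00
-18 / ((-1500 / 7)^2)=-49/125000 = 0.00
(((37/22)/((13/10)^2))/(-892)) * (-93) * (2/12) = 28675/1658228 = 0.02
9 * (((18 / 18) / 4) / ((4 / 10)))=45/8 = 5.62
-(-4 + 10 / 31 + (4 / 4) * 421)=-12937/31 = -417.32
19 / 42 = 0.45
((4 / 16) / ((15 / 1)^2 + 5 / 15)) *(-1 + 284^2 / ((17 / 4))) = 967821/45968 = 21.05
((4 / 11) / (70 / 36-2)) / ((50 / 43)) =-5.63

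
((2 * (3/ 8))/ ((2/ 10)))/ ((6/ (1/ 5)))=1/8 = 0.12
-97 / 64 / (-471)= 97/30144 = 0.00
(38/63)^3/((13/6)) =0.10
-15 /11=-1.36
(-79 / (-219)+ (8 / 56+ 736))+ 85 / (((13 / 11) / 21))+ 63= 46033762/19929 = 2309.89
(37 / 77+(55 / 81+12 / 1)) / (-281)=-82076/1752597 = -0.05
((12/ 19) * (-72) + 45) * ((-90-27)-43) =1440/19 = 75.79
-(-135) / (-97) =-1.39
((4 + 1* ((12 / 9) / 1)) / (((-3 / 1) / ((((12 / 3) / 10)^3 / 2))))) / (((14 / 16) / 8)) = -4096/7875 = -0.52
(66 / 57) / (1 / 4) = 88/19 = 4.63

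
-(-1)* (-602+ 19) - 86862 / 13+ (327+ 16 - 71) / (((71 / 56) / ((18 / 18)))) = -6507295/923 = -7050.16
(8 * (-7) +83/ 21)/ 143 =-1093/3003 = -0.36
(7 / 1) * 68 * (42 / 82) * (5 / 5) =9996/41 = 243.80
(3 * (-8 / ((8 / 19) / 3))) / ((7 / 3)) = -513/7 = -73.29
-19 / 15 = -1.27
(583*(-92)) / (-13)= 53636/13 = 4125.85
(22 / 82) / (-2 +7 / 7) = -11/41 = -0.27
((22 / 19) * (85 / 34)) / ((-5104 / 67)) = -335/8816 = -0.04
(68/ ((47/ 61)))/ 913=4148/42911 = 0.10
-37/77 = -0.48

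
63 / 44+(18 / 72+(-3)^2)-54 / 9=103/22 = 4.68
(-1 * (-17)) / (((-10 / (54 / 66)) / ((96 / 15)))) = -2448/275 = -8.90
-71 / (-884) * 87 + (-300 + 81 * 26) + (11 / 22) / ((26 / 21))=801519/442 = 1813.39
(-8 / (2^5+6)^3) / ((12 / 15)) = -5/27436 = 0.00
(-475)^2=225625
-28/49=-4/7 = -0.57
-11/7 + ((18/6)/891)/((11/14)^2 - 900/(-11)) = -52784735/33591159 = -1.57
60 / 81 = 20/27 = 0.74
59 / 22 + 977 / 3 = 21671/66 = 328.35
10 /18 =5/9 = 0.56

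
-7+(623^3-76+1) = 241804285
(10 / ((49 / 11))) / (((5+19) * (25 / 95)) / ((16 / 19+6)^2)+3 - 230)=-92950/9393349 = -0.01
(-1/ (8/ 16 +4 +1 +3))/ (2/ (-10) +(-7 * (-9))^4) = -5/669500834 = 0.00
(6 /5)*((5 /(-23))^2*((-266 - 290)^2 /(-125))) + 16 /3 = -5352848/39675 = -134.92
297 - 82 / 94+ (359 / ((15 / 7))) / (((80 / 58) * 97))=813452819/2735400 = 297.38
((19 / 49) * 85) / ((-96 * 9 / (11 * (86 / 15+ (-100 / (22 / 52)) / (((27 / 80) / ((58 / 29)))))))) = 334544989/571536 = 585.34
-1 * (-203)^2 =-41209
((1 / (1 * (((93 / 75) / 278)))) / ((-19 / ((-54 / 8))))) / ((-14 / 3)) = -17.07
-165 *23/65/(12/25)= -6325/52 = -121.63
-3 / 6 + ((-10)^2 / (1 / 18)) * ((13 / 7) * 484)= 22651193/14 = 1617942.36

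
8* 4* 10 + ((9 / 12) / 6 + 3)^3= 179465/512 = 350.52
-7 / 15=-0.47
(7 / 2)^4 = 2401/16 = 150.06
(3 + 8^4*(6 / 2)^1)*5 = 61455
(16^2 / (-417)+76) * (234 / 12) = 204334/139 = 1470.03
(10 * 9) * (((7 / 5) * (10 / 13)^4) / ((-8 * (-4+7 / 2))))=11.03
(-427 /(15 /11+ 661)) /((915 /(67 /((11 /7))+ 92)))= -10367/109290 = -0.09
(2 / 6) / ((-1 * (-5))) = 1/15 = 0.07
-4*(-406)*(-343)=-557032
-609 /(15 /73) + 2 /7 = -103723/35 = -2963.51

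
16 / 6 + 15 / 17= 181/51 = 3.55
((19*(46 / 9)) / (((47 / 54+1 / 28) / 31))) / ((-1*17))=-2275896/11645 = -195.44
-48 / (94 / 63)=-1512/47 = -32.17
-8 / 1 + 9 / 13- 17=-316/13 = -24.31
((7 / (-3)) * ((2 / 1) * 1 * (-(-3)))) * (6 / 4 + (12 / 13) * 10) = -1953/13 = -150.23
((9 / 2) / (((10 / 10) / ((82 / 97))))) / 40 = 369/3880 = 0.10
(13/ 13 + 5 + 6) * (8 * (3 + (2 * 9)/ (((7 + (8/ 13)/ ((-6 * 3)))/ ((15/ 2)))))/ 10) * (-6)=-1289.11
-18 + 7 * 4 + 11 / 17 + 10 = 351/17 = 20.65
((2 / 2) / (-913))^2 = 1/833569 = 0.00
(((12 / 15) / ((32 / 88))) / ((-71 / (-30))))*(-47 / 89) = -3102/6319 = -0.49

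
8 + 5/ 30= 49/6 = 8.17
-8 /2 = -4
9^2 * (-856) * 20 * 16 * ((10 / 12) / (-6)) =3081600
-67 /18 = -3.72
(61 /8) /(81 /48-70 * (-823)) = 122/921787 = 0.00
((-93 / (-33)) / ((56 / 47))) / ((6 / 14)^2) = 10199/792 = 12.88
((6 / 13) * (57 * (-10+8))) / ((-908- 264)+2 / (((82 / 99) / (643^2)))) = -28044/531484187 = 0.00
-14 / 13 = -1.08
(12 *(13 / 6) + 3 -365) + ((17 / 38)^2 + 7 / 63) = -4362611/12996 = -335.69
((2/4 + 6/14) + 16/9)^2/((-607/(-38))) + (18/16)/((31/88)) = 545507743/149369346 = 3.65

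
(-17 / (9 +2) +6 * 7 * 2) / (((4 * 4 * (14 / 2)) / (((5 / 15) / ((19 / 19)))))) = 907/3696 = 0.25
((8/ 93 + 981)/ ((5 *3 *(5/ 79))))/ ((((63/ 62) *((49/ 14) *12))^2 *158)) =2828471/787648050 = 0.00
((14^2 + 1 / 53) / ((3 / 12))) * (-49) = -2036244/53 = -38419.70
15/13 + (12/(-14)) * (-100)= 86.87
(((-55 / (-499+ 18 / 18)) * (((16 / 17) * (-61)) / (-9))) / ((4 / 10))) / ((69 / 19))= 1274900/2628693 = 0.48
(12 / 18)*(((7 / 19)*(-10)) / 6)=-70/171 = -0.41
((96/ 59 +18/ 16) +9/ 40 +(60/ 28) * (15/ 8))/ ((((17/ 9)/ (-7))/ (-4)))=1040013/10030 = 103.69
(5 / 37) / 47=5/1739 = 0.00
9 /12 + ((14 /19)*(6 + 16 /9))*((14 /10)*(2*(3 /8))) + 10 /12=1733/228 = 7.60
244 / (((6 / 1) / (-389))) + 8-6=-47452/3 = -15817.33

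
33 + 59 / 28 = 983/28 = 35.11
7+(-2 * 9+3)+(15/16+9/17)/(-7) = -2233/272 = -8.21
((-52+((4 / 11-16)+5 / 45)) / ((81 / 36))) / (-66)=13370/29403 = 0.45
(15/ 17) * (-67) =-1005/17 = -59.12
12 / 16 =3/4 = 0.75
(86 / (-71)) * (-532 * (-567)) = -365371.61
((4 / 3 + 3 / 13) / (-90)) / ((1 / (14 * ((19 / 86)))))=-8113/150930 = -0.05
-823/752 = -1.09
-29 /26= -1.12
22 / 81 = 0.27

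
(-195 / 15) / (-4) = 3.25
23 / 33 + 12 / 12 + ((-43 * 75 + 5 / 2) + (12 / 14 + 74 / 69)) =-34203749/10626 = -3218.87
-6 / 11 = -0.55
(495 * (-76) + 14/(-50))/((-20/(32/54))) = 3762028/3375 = 1114.67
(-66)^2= 4356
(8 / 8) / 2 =1/2 = 0.50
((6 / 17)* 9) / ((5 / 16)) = 864/85 = 10.16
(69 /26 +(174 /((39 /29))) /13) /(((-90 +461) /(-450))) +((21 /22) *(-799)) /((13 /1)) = -102017067/1379378 = -73.96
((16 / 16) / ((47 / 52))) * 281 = 14612/47 = 310.89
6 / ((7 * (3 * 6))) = 1/21 = 0.05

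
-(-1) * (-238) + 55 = -183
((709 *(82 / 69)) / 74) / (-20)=-29069/51060 = -0.57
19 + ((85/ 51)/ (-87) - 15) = 1039/261 = 3.98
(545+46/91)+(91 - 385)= 22887/91 = 251.51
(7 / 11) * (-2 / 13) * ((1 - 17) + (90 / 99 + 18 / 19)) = 41384/29887 = 1.38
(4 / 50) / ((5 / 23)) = 46/125 = 0.37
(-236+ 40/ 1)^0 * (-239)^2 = 57121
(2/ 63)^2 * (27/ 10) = 2/735 = 0.00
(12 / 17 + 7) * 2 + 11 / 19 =5165/323 = 15.99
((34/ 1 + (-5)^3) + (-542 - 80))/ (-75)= 713/75 = 9.51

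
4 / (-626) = -2/313 = -0.01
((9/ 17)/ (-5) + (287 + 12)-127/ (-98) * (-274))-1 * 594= -2708031/4165 = -650.19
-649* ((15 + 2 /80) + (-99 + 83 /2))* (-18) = -9923859/20 = -496192.95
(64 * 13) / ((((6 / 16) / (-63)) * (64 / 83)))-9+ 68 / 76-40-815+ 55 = -3459522/19 = -182080.11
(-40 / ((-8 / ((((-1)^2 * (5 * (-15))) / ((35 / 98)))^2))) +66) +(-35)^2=221791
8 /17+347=5907/17 = 347.47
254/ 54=4.70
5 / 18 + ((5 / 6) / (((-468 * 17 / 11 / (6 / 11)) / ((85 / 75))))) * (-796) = 593/702 = 0.84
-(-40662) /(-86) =-472.81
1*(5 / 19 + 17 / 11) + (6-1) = 1423/209 = 6.81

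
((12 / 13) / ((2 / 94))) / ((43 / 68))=38352/559 = 68.61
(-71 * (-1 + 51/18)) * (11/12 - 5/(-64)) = -149171/1152 = -129.49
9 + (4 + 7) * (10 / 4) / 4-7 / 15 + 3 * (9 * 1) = 5089/120 = 42.41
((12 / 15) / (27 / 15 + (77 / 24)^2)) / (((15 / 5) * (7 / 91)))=9984/34829 = 0.29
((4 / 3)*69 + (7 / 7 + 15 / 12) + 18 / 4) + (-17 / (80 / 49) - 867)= -62293/80 = -778.66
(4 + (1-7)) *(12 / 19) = -24/19 = -1.26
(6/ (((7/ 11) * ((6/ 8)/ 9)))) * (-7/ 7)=-792/7 = -113.14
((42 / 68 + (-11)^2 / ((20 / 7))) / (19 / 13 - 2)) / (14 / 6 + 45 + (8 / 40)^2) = -1.68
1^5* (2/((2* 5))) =1/5 = 0.20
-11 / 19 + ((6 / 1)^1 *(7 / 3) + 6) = 369/19 = 19.42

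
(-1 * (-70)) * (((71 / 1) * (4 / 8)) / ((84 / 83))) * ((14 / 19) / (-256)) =-206255/29184 = -7.07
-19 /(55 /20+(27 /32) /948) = -192128/27817 = -6.91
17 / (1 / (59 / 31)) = 1003/31 = 32.35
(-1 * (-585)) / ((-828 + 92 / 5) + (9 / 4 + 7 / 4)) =-2925/4028 = -0.73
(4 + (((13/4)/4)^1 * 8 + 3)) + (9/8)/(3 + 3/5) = 221/16 = 13.81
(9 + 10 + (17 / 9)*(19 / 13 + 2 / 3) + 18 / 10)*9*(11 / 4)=479149/780 = 614.29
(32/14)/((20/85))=9.71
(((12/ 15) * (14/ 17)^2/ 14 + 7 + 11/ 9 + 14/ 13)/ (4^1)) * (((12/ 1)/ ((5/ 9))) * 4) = 18944544/93925 = 201.70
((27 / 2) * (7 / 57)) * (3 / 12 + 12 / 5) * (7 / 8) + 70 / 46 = 750379/139840 = 5.37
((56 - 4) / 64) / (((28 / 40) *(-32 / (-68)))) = 1105/448 = 2.47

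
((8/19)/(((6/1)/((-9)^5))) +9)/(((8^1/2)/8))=-8269.58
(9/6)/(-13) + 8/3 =199/78 = 2.55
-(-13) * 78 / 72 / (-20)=-169/240 = -0.70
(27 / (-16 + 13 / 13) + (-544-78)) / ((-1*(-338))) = -3119/1690 = -1.85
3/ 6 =1/2 = 0.50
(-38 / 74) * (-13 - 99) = 2128/37 = 57.51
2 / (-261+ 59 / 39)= -39/5060 = -0.01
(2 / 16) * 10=5/4 = 1.25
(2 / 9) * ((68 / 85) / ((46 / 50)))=40/207 = 0.19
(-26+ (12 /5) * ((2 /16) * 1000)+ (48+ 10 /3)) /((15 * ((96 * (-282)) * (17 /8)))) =-122/323595 = 0.00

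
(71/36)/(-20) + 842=606169/720 = 841.90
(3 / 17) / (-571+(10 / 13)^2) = -169/546261 = 0.00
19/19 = 1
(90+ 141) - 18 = 213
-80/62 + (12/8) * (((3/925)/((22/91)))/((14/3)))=-1.29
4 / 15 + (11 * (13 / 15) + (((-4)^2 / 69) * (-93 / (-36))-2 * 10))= -9937/1035 = -9.60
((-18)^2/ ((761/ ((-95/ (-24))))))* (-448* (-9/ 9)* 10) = 5745600/761 = 7550.07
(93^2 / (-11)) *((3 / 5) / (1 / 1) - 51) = 2179548/55 = 39628.15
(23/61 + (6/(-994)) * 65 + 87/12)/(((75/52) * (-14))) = -11405381/31832850 = -0.36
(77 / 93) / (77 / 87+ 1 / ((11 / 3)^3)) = 2972123/3249916 = 0.91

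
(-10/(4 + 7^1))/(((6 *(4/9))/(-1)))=15/44 = 0.34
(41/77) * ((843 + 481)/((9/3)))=54284/231 = 235.00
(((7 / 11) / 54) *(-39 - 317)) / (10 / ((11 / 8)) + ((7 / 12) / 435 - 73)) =722680/11321949 = 0.06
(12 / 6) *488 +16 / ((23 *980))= 5499764/5635 = 976.00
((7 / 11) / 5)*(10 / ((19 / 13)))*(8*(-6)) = -8736/209 = -41.80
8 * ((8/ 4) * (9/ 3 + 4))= 112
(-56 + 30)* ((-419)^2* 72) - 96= -328650288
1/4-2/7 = -1/28 = -0.04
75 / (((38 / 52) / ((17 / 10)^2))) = 11271/38 = 296.61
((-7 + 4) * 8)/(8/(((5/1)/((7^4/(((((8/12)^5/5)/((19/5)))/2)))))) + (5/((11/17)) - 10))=-2640/121939337 = 0.00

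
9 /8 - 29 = -223/8 = -27.88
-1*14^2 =-196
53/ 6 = 8.83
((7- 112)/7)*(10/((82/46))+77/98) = -55065/574 = -95.93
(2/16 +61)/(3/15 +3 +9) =2445/488 = 5.01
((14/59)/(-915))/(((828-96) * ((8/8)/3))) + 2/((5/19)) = 10010977/1317234 = 7.60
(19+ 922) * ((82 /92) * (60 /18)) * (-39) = -2507765/23 = -109033.26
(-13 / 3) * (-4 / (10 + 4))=26/21 = 1.24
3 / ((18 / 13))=13/6 = 2.17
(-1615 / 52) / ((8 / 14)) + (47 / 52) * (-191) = -47213/208 = -226.99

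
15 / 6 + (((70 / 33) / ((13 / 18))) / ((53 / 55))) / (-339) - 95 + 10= -12847805/155714 = -82.51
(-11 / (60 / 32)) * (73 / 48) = -803/90 = -8.92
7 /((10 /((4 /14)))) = 1/5 = 0.20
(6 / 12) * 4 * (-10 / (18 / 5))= -50/9 = -5.56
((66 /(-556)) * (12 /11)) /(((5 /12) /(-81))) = 17496/695 = 25.17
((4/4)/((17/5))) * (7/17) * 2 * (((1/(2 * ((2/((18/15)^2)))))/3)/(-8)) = -21/5780 = 0.00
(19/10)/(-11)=-19/110 = -0.17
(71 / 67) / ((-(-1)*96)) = 71/6432 = 0.01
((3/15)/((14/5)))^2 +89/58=8751/5684 = 1.54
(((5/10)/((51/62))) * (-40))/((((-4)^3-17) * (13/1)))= 1240/53703 = 0.02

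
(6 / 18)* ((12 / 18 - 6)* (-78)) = 416/3 = 138.67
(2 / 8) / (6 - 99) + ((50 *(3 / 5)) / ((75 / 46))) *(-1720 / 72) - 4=-495011/1116 = -443.56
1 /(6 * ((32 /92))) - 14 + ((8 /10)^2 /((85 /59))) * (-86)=-5275957/102000 = -51.73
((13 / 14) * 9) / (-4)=-117/56 = -2.09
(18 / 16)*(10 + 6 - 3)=117/8 = 14.62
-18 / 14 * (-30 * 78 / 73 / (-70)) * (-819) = 246402/511 = 482.20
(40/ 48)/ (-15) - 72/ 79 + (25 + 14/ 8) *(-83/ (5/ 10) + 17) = -11338223/2844 = -3986.72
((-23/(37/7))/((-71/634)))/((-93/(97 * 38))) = -376244764/244311 = -1540.02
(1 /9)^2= 1/81 = 0.01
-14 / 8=-7/4 = -1.75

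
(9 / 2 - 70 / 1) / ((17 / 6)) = -393/17 = -23.12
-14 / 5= -2.80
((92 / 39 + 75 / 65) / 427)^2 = 18769/277322409 = 0.00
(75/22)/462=25/3388 = 0.01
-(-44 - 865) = 909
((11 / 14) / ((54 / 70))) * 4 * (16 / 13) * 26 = 3520/27 = 130.37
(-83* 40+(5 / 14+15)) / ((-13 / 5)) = 231325/182 = 1271.02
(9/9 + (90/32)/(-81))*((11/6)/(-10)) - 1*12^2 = -1245689/8640 = -144.18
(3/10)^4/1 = 0.01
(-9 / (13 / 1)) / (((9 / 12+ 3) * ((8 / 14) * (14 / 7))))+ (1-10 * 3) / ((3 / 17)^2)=-1089719/1170 = -931.38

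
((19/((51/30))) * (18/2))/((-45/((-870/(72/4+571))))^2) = 33640/310403 = 0.11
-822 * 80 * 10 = -657600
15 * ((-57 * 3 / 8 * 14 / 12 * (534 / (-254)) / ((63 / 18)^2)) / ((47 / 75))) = 17121375/167132 = 102.44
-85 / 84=-1.01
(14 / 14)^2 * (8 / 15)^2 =64/225 = 0.28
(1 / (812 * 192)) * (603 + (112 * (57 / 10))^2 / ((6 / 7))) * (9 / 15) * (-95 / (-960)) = 75379859/415744000 = 0.18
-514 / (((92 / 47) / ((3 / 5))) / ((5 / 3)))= -12079/46 = -262.59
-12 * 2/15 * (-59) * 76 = 35872/5 = 7174.40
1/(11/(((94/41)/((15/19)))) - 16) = -1786/21811 = -0.08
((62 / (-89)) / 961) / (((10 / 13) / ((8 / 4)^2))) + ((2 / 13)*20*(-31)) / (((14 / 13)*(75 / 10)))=-3422252/289695 = -11.81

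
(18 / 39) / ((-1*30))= -1/65 = -0.02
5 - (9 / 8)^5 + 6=301399/32768 = 9.20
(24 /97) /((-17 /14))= -336/1649 = -0.20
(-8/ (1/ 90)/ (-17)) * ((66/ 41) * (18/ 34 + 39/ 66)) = 905040/11849 = 76.38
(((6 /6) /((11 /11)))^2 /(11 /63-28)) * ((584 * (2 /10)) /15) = -12264/43825 = -0.28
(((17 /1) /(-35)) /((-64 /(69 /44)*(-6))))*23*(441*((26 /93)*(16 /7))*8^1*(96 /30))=-2805816/8525 = -329.13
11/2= 5.50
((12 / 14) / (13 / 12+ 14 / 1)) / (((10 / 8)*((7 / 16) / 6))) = 27648/44345 = 0.62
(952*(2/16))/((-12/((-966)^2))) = -9253797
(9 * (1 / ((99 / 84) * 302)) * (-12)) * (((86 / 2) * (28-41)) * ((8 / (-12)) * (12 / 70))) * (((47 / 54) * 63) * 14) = -123588192/8305 = -14881.18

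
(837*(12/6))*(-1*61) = -102114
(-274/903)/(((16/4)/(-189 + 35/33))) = 60691/4257 = 14.26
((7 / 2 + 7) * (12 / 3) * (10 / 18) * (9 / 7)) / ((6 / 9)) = 45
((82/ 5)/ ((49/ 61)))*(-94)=-470188/245 = -1919.13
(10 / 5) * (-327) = -654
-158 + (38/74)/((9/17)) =-52291/333 = -157.03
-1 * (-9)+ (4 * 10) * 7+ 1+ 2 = 292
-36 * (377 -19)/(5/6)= -77328/5 = -15465.60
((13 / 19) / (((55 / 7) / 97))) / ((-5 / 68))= -600236/5225 = -114.88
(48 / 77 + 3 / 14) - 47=-7109/154 = -46.16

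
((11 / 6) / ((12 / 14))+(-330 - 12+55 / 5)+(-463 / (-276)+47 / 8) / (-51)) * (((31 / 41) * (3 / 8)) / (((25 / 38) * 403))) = -175983073/500167200 = -0.35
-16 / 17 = -0.94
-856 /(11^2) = -856/121 = -7.07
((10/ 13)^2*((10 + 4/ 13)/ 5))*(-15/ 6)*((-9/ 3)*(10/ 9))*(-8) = -536000/6591 = -81.32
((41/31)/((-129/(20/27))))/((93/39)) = -10660/3347163 = 0.00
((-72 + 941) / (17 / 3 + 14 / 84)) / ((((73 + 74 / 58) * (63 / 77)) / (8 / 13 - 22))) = -77064658/1470105 = -52.42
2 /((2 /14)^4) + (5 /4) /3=57629/12 = 4802.42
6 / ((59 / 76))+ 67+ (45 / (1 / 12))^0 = 4468/59 = 75.73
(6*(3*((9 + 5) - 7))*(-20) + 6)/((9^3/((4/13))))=-3352/3159 = -1.06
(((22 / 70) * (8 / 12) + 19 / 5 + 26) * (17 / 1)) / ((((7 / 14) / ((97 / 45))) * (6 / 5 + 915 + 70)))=10391998/4659795 = 2.23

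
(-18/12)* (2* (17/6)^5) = -1419857/2592 = -547.78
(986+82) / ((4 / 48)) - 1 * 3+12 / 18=38441/3 = 12813.67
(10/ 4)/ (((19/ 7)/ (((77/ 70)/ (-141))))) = -77/10716 = -0.01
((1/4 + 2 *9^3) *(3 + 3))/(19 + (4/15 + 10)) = 298.96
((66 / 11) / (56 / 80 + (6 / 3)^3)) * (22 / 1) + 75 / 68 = 32095/1972 = 16.28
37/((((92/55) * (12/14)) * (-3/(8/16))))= -4.30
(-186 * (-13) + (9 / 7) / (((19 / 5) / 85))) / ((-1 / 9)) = -2928771/133 = -22020.83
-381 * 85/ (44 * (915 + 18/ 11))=-0.80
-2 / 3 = -0.67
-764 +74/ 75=-57226/75 = -763.01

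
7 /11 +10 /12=97/66 = 1.47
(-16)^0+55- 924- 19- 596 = -1483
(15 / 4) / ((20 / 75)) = 225/16 = 14.06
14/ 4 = 3.50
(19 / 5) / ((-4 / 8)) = -7.60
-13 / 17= -0.76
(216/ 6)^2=1296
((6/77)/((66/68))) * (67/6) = 2278/2541 = 0.90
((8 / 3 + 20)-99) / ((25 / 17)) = -3893/75 = -51.91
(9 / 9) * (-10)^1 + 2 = -8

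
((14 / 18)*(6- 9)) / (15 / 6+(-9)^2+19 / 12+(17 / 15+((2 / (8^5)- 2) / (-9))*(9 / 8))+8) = -4587520/185729009 = -0.02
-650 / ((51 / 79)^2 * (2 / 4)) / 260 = -12.00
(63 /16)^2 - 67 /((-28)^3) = 1361635/87808 = 15.51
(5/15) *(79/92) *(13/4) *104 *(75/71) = 333775/3266 = 102.20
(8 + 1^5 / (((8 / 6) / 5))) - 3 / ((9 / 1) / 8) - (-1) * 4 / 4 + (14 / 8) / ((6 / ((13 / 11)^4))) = 1247683/117128 = 10.65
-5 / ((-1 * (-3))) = -5/3 = -1.67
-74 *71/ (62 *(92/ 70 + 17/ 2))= -183890/21297 = -8.63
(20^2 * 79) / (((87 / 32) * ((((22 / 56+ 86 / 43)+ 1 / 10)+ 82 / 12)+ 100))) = 141568000/1331593 = 106.31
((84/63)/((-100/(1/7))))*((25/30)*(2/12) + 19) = -0.04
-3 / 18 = -1/6 = -0.17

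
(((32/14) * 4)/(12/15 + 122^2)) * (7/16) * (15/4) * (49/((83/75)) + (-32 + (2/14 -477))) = -6748025/14413448 = -0.47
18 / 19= 0.95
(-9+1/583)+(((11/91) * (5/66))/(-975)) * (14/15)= -598438033/66505725 = -9.00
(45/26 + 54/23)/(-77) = -2439/46046 = -0.05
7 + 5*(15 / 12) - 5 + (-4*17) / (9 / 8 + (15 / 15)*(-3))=2671/60 = 44.52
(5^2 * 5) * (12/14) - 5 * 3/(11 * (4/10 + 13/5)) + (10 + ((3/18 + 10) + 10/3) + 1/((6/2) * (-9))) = 541169/4158 = 130.15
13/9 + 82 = 751/9 = 83.44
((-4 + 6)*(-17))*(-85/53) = 2890/53 = 54.53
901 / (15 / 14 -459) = -12614/6411 = -1.97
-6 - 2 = -8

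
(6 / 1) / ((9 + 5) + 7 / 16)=32/77 = 0.42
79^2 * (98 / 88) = 305809/44 = 6950.20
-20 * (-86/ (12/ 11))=4730/3 = 1576.67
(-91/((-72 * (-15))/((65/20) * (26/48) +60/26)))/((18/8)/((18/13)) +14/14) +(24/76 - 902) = -666188623/738720 = -901.81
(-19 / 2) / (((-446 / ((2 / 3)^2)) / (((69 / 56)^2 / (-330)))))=-10051/230778240 = 0.00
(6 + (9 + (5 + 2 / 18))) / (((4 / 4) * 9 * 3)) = 181/243 = 0.74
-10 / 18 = -5/9 = -0.56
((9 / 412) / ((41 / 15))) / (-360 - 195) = -9/625004 = 0.00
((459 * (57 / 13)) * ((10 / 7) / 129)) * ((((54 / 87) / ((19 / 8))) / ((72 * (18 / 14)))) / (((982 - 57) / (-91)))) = -1428/230695 = -0.01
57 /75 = 19/25 = 0.76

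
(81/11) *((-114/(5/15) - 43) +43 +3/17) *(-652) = 306890532/187 = 1641125.84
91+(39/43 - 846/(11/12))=-393064/473 = -831.00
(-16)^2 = 256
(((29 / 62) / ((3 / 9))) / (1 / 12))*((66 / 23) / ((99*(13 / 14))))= 4872/9269 = 0.53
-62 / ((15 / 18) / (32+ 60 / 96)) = -24273/10 = -2427.30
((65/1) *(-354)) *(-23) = 529230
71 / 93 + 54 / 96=1973/1488 = 1.33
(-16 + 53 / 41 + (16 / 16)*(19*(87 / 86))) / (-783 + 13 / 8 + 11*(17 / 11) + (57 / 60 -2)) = -318300/53977771 = -0.01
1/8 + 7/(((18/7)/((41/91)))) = 1265/936 = 1.35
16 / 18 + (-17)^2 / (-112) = -1705/1008 = -1.69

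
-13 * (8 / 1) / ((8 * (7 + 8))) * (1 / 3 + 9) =-8.09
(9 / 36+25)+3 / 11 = 1123/44 = 25.52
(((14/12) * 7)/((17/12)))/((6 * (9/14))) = 1.49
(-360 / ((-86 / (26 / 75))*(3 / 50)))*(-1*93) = -96720/43 = -2249.30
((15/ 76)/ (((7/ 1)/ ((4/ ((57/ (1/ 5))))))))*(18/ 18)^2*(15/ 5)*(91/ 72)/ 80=13/693120 = 0.00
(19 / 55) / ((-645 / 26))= -494/35475 = -0.01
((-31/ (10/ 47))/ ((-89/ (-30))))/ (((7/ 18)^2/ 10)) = -14162040/4361 = -3247.43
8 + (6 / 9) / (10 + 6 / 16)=2008/249 = 8.06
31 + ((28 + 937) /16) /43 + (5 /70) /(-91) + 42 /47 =33.30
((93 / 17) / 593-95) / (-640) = 478801/3225920 = 0.15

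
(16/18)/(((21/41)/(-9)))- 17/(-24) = -14.91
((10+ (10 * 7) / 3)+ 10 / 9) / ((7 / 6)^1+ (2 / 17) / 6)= 10540/363 = 29.04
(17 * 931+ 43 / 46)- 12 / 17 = 12376893/782 = 15827.23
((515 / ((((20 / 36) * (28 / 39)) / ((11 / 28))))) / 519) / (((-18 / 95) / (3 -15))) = 4197765/67816 = 61.90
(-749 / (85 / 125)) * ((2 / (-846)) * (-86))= -1610350/7191 = -223.94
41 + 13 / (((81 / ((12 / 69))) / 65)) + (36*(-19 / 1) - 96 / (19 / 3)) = -23232595/35397 = -656.34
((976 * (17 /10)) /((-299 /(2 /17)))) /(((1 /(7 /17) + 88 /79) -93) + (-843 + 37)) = 134932/185076515 = 0.00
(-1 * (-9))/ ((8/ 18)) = 81/4 = 20.25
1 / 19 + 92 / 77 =1825/1463 = 1.25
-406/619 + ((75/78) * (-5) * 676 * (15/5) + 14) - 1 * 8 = -6031942/619 = -9744.66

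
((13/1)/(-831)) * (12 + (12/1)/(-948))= -12311/65649 = -0.19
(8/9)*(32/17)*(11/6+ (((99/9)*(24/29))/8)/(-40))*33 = 99.66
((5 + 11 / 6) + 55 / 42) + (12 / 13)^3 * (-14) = -44115/15379 = -2.87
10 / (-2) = -5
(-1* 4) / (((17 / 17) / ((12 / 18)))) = -8/3 = -2.67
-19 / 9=-2.11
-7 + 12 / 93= -213/31 = -6.87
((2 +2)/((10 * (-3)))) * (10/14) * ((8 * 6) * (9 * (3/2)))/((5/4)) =-1728/35 = -49.37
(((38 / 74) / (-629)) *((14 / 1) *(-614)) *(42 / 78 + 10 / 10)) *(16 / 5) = 10452736/302549 = 34.55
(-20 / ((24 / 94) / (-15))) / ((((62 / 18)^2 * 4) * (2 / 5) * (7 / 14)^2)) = 475875/1922 = 247.59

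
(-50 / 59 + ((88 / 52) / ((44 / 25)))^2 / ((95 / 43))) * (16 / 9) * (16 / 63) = -20804800/107417583 = -0.19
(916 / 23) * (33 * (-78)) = -102512.35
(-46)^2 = 2116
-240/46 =-120/23 = -5.22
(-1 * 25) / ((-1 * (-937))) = -25/937 = -0.03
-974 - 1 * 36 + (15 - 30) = -1025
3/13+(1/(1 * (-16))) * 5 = -17/208 = -0.08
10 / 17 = 0.59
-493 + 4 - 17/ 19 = -9308/19 = -489.89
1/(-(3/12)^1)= -4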